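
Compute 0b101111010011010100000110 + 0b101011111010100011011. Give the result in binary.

0b110100110010101000100001

Add column by column in base 2, right to left:
  0+1 = 1
  1+1 = 0 carry 1
  1+0+1 = 0 carry 1
  0+1+1 = 0 carry 1
  0+1+1 = 0 carry 1
  0+0+1 = 1
  0+0 = 0
  0+0 = 0
  1+1 = 0 carry 1
  0+0+1 = 1
  1+1 = 0 carry 1
  0+0+1 = 1
  1+1 = 0 carry 1
  1+1+1 = 1 carry 1
  0+1+1 = 0 carry 1
  0+1+1 = 0 carry 1
  1+1+1 = 1 carry 1
  0+0+1 = 1
  1+1 = 0 carry 1
  1+0+1 = 0 carry 1
  1+1+1 = 1 carry 1
  1+0+1 = 0 carry 1
  0+0+1 = 1
  1+0 = 1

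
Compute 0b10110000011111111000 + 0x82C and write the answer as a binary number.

0x82C = 0b100000101100 in binary.
Add column by column in base 2, right to left:
  0+0 = 0
  0+0 = 0
  0+1 = 1
  1+1 = 0 carry 1
  1+0+1 = 0 carry 1
  1+1+1 = 1 carry 1
  1+0+1 = 0 carry 1
  1+0+1 = 0 carry 1
  1+0+1 = 0 carry 1
  1+0+1 = 0 carry 1
  1+0+1 = 0 carry 1
  0+1+1 = 0 carry 1
  0+0+1 = 1
  0+0 = 0
  0+0 = 0
  0+0 = 0
  1+0 = 1
  1+0 = 1
  0+0 = 0
  1+0 = 1

0b10110001000000100100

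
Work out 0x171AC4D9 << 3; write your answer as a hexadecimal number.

0xB8D626C8

3 bits is not a whole number of base-16 digits; in binary: 10111000110101100010011011001 << 3 = 10111000110101100010011011001000.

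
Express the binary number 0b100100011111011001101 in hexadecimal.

Group the bits into nibbles: 0001 0010 0011 1110 1100 1101 → 123ECD.

0x123ECD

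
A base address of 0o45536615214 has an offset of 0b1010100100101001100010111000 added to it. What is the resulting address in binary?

0b100111000000011011011001101000100

0o45536615214 = 0b100101101011110110001101010001100 in binary.
Add column by column in base 2, right to left:
  0+0 = 0
  0+0 = 0
  1+0 = 1
  1+1 = 0 carry 1
  0+1+1 = 0 carry 1
  0+1+1 = 0 carry 1
  0+0+1 = 1
  1+1 = 0 carry 1
  0+0+1 = 1
  1+0 = 1
  0+0 = 0
  1+1 = 0 carry 1
  1+1+1 = 1 carry 1
  0+0+1 = 1
  0+0 = 0
  0+1 = 1
  1+0 = 1
  1+1 = 0 carry 1
  0+0+1 = 1
  1+0 = 1
  1+1 = 0 carry 1
  1+0+1 = 0 carry 1
  1+0+1 = 0 carry 1
  0+1+1 = 0 carry 1
  1+0+1 = 0 carry 1
  0+1+1 = 0 carry 1
  1+0+1 = 0 carry 1
  1+1+1 = 1 carry 1
  0+0+1 = 1
  1+0 = 1
  0+0 = 0
  0+0 = 0
  1+0 = 1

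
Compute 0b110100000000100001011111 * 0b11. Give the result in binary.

0b10011100000001100100011101

Multiply each base-2 digit by 3, carrying:
  1×3 = 3 → write 1 carry 1
  1×3+1 = 4 → write 0 carry 2
  1×3+2 = 5 → write 1 carry 2
  1×3+2 = 5 → write 1 carry 2
  1×3+2 = 5 → write 1 carry 2
  0×3+2 = 2 → write 0 carry 1
  1×3+1 = 4 → write 0 carry 2
  0×3+2 = 2 → write 0 carry 1
  0×3+1 = 1 → write 1
  0×3 = 0 → write 0
  0×3 = 0 → write 0
  1×3 = 3 → write 1 carry 1
  0×3+1 = 1 → write 1
  0×3 = 0 → write 0
  0×3 = 0 → write 0
  0×3 = 0 → write 0
  0×3 = 0 → write 0
  0×3 = 0 → write 0
  0×3 = 0 → write 0
  0×3 = 0 → write 0
  1×3 = 3 → write 1 carry 1
  0×3+1 = 1 → write 1
  1×3 = 3 → write 1 carry 1
  1×3+1 = 4 → write 0 carry 2
  remaining carry: 10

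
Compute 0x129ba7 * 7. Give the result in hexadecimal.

Multiply each base-16 digit by 7, carrying:
  7×7 = 49 → write 1 carry 3
  a×7+3 = 73 → write 9 carry 4
  b×7+4 = 81 → write 1 carry 5
  9×7+5 = 68 → write 4 carry 4
  2×7+4 = 18 → write 2 carry 1
  1×7+1 = 8 → write 8

0x824191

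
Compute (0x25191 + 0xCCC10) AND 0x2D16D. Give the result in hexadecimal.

Add column by column in base 16, right to left:
  1+0 = 1
  9+1 = A
  1+C = D
  5+C = 1 carry 1
  2+C+1 = F
Sum = 0xF1DA1; now AND with 0x2D16D:
  F&2=2, 1&D=1, D&1=1, A&6=2, 1&D=1

0x21121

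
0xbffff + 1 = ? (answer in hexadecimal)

The trailing 4 digits are F (max in base 16), so adding 1 cascades: they roll to 0 and the next digit up increments.

0xc0000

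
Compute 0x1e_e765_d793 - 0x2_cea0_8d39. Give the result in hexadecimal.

Subtract column by column in base 16:
  3-9 → a (borrow)
  9-3-1 → 5
  7-d → a (borrow)
  d-8-1 → 4
  5-0 → 5
  6-a → c (borrow)
  7-e-1 → 8 (borrow)
  e-c-1 → 1
  e-2 → c
  1-0 → 1

0x1c18c54a5a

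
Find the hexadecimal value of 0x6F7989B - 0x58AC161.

Subtract column by column in base 16:
  B-1 → A
  9-6 → 3
  8-1 → 7
  9-C → D (borrow)
  7-A-1 → C (borrow)
  F-8-1 → 6
  6-5 → 1

0x16CD73A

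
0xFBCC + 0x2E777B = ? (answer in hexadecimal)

0x2F7347

Add column by column in base 16, right to left:
  C+B = 7 carry 1
  C+7+1 = 4 carry 1
  B+7+1 = 3 carry 1
  F+7+1 = 7 carry 1
  0+E+1 = F
  0+2 = 2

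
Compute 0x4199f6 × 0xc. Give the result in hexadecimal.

Multiply each base-16 digit by 12, carrying:
  6×12 = 72 → write 8 carry 4
  f×12+4 = 184 → write 8 carry 11
  9×12+11 = 119 → write 7 carry 7
  9×12+7 = 115 → write 3 carry 7
  1×12+7 = 19 → write 3 carry 1
  4×12+1 = 49 → write 1 carry 3
  remaining carry: 3

0x3133788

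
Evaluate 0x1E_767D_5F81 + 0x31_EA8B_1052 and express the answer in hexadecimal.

0x5061086FD3

Add column by column in base 16, right to left:
  1+2 = 3
  8+5 = D
  F+0 = F
  5+1 = 6
  D+B = 8 carry 1
  7+8+1 = 0 carry 1
  6+A+1 = 1 carry 1
  7+E+1 = 6 carry 1
  E+1+1 = 0 carry 1
  1+3+1 = 5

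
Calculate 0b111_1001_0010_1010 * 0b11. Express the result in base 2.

Multiply each base-2 digit by 3, carrying:
  0×3 = 0 → write 0
  1×3 = 3 → write 1 carry 1
  0×3+1 = 1 → write 1
  1×3 = 3 → write 1 carry 1
  0×3+1 = 1 → write 1
  1×3 = 3 → write 1 carry 1
  0×3+1 = 1 → write 1
  0×3 = 0 → write 0
  1×3 = 3 → write 1 carry 1
  0×3+1 = 1 → write 1
  0×3 = 0 → write 0
  1×3 = 3 → write 1 carry 1
  1×3+1 = 4 → write 0 carry 2
  1×3+2 = 5 → write 1 carry 2
  1×3+2 = 5 → write 1 carry 2
  remaining carry: 10

0b10110101101111110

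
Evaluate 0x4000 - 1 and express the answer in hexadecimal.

0x3FFF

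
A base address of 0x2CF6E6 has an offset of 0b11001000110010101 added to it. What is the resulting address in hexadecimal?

0b11001000110010101 = 0x19195 in hexadecimal.
Add column by column in base 16, right to left:
  6+5 = B
  E+9 = 7 carry 1
  6+1+1 = 8
  F+9 = 8 carry 1
  C+1+1 = E
  2+0 = 2

0x2E887B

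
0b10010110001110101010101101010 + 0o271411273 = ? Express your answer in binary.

0o271411273 = 0b10111001100001001010111011 in binary.
Add column by column in base 2, right to left:
  0+1 = 1
  1+1 = 0 carry 1
  0+0+1 = 1
  1+1 = 0 carry 1
  0+1+1 = 0 carry 1
  1+1+1 = 1 carry 1
  1+0+1 = 0 carry 1
  0+1+1 = 0 carry 1
  1+0+1 = 0 carry 1
  0+1+1 = 0 carry 1
  1+0+1 = 0 carry 1
  0+0+1 = 1
  1+1 = 0 carry 1
  0+0+1 = 1
  1+0 = 1
  0+0 = 0
  1+0 = 1
  1+1 = 0 carry 1
  1+1+1 = 1 carry 1
  0+0+1 = 1
  0+0 = 0
  0+1 = 1
  1+1 = 0 carry 1
  1+1+1 = 1 carry 1
  0+0+1 = 1
  1+1 = 0 carry 1
  0+0+1 = 1
  0+0 = 0
  1+0 = 1

0b10101101011010110100000100101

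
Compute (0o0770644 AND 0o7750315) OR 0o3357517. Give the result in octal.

0o3757717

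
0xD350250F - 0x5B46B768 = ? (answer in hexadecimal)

0x78096DA7

Subtract column by column in base 16:
  F-8 → 7
  0-6 → A (borrow)
  5-7-1 → D (borrow)
  2-B-1 → 6 (borrow)
  0-6-1 → 9 (borrow)
  5-4-1 → 0
  3-B → 8 (borrow)
  D-5-1 → 7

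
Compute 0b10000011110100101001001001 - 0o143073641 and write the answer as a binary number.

0b100000101101001010101000

0o143073641 = 0b1100011000111011110100001 in binary.
Subtract column by column in base 2:
  1-1 → 0
  0-0 → 0
  0-0 → 0
  1-0 → 1
  0-0 → 0
  0-1 → 1 (borrow)
  1-0-1 → 0
  0-1 → 1 (borrow)
  0-1-1 → 0 (borrow)
  1-1-1 → 1 (borrow)
  0-1-1 → 0 (borrow)
  1-0-1 → 0
  0-1 → 1 (borrow)
  0-1-1 → 0 (borrow)
  1-1-1 → 1 (borrow)
  0-0-1 → 1 (borrow)
  1-0-1 → 0
  1-0 → 1
  1-1 → 0
  1-1 → 0
  0-0 → 0
  0-0 → 0
  0-0 → 0
  0-1 → 1 (borrow)
  0-1-1 → 0 (borrow)
  1-0-1 → 0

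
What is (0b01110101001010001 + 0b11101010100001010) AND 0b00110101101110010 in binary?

0b10101101010010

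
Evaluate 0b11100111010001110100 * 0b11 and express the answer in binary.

Multiply each base-2 digit by 3, carrying:
  0×3 = 0 → write 0
  0×3 = 0 → write 0
  1×3 = 3 → write 1 carry 1
  0×3+1 = 1 → write 1
  1×3 = 3 → write 1 carry 1
  1×3+1 = 4 → write 0 carry 2
  1×3+2 = 5 → write 1 carry 2
  0×3+2 = 2 → write 0 carry 1
  0×3+1 = 1 → write 1
  0×3 = 0 → write 0
  1×3 = 3 → write 1 carry 1
  0×3+1 = 1 → write 1
  1×3 = 3 → write 1 carry 1
  1×3+1 = 4 → write 0 carry 2
  1×3+2 = 5 → write 1 carry 2
  0×3+2 = 2 → write 0 carry 1
  0×3+1 = 1 → write 1
  1×3 = 3 → write 1 carry 1
  1×3+1 = 4 → write 0 carry 2
  1×3+2 = 5 → write 1 carry 2
  remaining carry: 10

0b1010110101110101011100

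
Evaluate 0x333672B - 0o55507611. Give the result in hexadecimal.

0x27CD7A2

0o55507611 = 0xB68F89 in hexadecimal.
Subtract column by column in base 16:
  B-9 → 2
  2-8 → A (borrow)
  7-F-1 → 7 (borrow)
  6-8-1 → D (borrow)
  3-6-1 → C (borrow)
  3-B-1 → 7 (borrow)
  3-0-1 → 2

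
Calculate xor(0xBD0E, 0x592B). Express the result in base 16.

XOR each hex digit independently (no carries):
  B^5=E, D^9=4, 0^2=2, E^B=5

0xE425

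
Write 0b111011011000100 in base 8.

0o73304

Group the bits in threes: 111 011 011 000 100 → 73304.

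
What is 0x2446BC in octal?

Expand each hex digit to 4 bits: 2=0010 4=0100 4=0100 6=0110 B=1011 C=1100.
Group the bits in threes: 001 001 000 100 011 010 111 100 → 11043274.

0o11043274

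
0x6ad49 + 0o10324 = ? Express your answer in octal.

0o1537035

0x6ad49 = 0o1526511 in octal.
Add column by column in base 8, right to left:
  1+4 = 5
  1+2 = 3
  5+3 = 0 carry 1
  6+0+1 = 7
  2+1 = 3
  5+0 = 5
  1+0 = 1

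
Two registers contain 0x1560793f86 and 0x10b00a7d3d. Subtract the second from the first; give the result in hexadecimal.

Subtract column by column in base 16:
  6-d → 9 (borrow)
  8-3-1 → 4
  f-d → 2
  3-7 → c (borrow)
  9-a-1 → e (borrow)
  7-0-1 → 6
  0-0 → 0
  6-b → b (borrow)
  5-0-1 → 4
  1-1 → 0

0x4b06ec249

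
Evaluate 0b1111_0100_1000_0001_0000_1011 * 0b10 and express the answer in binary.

0b1111010010000001000010110

Multiply each base-2 digit by 2, carrying:
  1×2 = 2 → write 0 carry 1
  1×2+1 = 3 → write 1 carry 1
  0×2+1 = 1 → write 1
  1×2 = 2 → write 0 carry 1
  0×2+1 = 1 → write 1
  0×2 = 0 → write 0
  0×2 = 0 → write 0
  0×2 = 0 → write 0
  1×2 = 2 → write 0 carry 1
  0×2+1 = 1 → write 1
  0×2 = 0 → write 0
  0×2 = 0 → write 0
  0×2 = 0 → write 0
  0×2 = 0 → write 0
  0×2 = 0 → write 0
  1×2 = 2 → write 0 carry 1
  0×2+1 = 1 → write 1
  0×2 = 0 → write 0
  1×2 = 2 → write 0 carry 1
  0×2+1 = 1 → write 1
  1×2 = 2 → write 0 carry 1
  1×2+1 = 3 → write 1 carry 1
  1×2+1 = 3 → write 1 carry 1
  1×2+1 = 3 → write 1 carry 1
  remaining carry: 1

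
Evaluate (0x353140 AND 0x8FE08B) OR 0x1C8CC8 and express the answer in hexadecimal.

0x1DACC8

0x353140 AND 0x8FE08B = 0x052000.
Then OR with 0x1C8CC8.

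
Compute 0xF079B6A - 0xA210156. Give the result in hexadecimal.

0x4E69A14

Subtract column by column in base 16:
  A-6 → 4
  6-5 → 1
  B-1 → A
  9-0 → 9
  7-1 → 6
  0-2 → E (borrow)
  F-A-1 → 4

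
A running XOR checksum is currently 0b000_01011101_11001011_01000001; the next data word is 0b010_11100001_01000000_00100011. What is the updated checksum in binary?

0b010101111001000101101100010

XOR bit by bit (1 where the bits differ):
  000010111011100101101000001
^ 010111000010100000000100011
= 010101111001000101101100010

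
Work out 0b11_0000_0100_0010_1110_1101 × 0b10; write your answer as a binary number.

Multiply each base-2 digit by 2, carrying:
  1×2 = 2 → write 0 carry 1
  0×2+1 = 1 → write 1
  1×2 = 2 → write 0 carry 1
  1×2+1 = 3 → write 1 carry 1
  0×2+1 = 1 → write 1
  1×2 = 2 → write 0 carry 1
  1×2+1 = 3 → write 1 carry 1
  1×2+1 = 3 → write 1 carry 1
  0×2+1 = 1 → write 1
  1×2 = 2 → write 0 carry 1
  0×2+1 = 1 → write 1
  0×2 = 0 → write 0
  0×2 = 0 → write 0
  0×2 = 0 → write 0
  1×2 = 2 → write 0 carry 1
  0×2+1 = 1 → write 1
  0×2 = 0 → write 0
  0×2 = 0 → write 0
  0×2 = 0 → write 0
  0×2 = 0 → write 0
  1×2 = 2 → write 0 carry 1
  1×2+1 = 3 → write 1 carry 1
  remaining carry: 1

0b11000001000010111011010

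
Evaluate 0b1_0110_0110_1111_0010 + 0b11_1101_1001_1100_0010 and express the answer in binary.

Add column by column in base 2, right to left:
  0+0 = 0
  1+1 = 0 carry 1
  0+0+1 = 1
  0+0 = 0
  1+0 = 1
  1+0 = 1
  1+1 = 0 carry 1
  1+1+1 = 1 carry 1
  0+1+1 = 0 carry 1
  1+0+1 = 0 carry 1
  1+0+1 = 0 carry 1
  0+1+1 = 0 carry 1
  0+1+1 = 0 carry 1
  1+0+1 = 0 carry 1
  1+1+1 = 1 carry 1
  0+1+1 = 0 carry 1
  1+1+1 = 1 carry 1
  0+1+1 = 0 carry 1
  final carry 1

0b1010100000010110100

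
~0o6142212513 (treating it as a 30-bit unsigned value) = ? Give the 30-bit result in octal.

0o1635565264

Each oct digit d becomes 7−d:
  6→1, 1→6, 4→3, 2→5, 2→5, 1→6, 2→5, 5→2, 1→6, 3→4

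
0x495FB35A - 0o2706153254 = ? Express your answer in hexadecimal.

0o2706153254 = 0x1718D6AC in hexadecimal.
Subtract column by column in base 16:
  A-C → E (borrow)
  5-A-1 → A (borrow)
  3-6-1 → C (borrow)
  B-D-1 → D (borrow)
  F-8-1 → 6
  5-1 → 4
  9-7 → 2
  4-1 → 3

0x3246DCAE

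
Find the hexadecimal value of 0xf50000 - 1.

The trailing 4 digits are 0, so subtracting 1 borrows through: they become F and the next digit up decrements.

0xf4ffff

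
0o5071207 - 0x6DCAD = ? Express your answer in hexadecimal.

0xD95DA

0o5071207 = 0x147287 in hexadecimal.
Subtract column by column in base 16:
  7-D → A (borrow)
  8-A-1 → D (borrow)
  2-C-1 → 5 (borrow)
  7-D-1 → 9 (borrow)
  4-6-1 → D (borrow)
  1-0-1 → 0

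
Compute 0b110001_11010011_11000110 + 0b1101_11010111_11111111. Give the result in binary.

0b1111111010101111000101

Add column by column in base 2, right to left:
  0+1 = 1
  1+1 = 0 carry 1
  1+1+1 = 1 carry 1
  0+1+1 = 0 carry 1
  0+1+1 = 0 carry 1
  0+1+1 = 0 carry 1
  1+1+1 = 1 carry 1
  1+1+1 = 1 carry 1
  1+1+1 = 1 carry 1
  1+1+1 = 1 carry 1
  0+1+1 = 0 carry 1
  0+0+1 = 1
  1+1 = 0 carry 1
  0+0+1 = 1
  1+1 = 0 carry 1
  1+1+1 = 1 carry 1
  1+1+1 = 1 carry 1
  0+0+1 = 1
  0+1 = 1
  0+1 = 1
  1+0 = 1
  1+0 = 1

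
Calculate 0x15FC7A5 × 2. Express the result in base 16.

Multiply each base-16 digit by 2, carrying:
  5×2 = 10 → write A
  A×2 = 20 → write 4 carry 1
  7×2+1 = 15 → write F
  C×2 = 24 → write 8 carry 1
  F×2+1 = 31 → write F carry 1
  5×2+1 = 11 → write B
  1×2 = 2 → write 2

0x2BF8F4A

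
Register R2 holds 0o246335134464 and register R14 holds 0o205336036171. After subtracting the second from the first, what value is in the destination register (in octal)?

0o40777076273

Subtract column by column in base 8:
  4-1 → 3
  6-7 → 7 (borrow)
  4-1-1 → 2
  4-6 → 6 (borrow)
  3-3-1 → 7 (borrow)
  1-0-1 → 0
  5-6 → 7 (borrow)
  3-3-1 → 7 (borrow)
  3-3-1 → 7 (borrow)
  6-5-1 → 0
  4-0 → 4
  2-2 → 0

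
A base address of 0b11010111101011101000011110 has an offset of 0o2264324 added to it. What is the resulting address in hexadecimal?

0b11010111101011101000011110 = 0x35eba1e in hexadecimal.
0o2264324 = 0x968d4 in hexadecimal.
Add column by column in base 16, right to left:
  e+4 = 2 carry 1
  1+d+1 = f
  a+8 = 2 carry 1
  b+6+1 = 2 carry 1
  e+9+1 = 8 carry 1
  5+0+1 = 6
  3+0 = 3

0x36822f2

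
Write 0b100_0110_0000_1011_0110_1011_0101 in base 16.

0x460b6b5

Group the bits into nibbles: 0100 0110 0000 1011 0110 1011 0101 → 460b6b5.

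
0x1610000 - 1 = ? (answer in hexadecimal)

0x160FFFF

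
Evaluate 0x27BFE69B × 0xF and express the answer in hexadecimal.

Multiply each base-16 digit by 15, carrying:
  B×15 = 165 → write 5 carry 10
  9×15+10 = 145 → write 1 carry 9
  6×15+9 = 99 → write 3 carry 6
  E×15+6 = 216 → write 8 carry 13
  F×15+13 = 238 → write E carry 14
  B×15+14 = 179 → write 3 carry 11
  7×15+11 = 116 → write 4 carry 7
  2×15+7 = 37 → write 5 carry 2
  remaining carry: 2

0x2543E8315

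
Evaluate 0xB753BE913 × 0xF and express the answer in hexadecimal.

0xABDE82A81D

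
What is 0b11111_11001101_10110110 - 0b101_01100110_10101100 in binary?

0b110100110011100001010

Subtract column by column in base 2:
  0-0 → 0
  1-0 → 1
  1-1 → 0
  0-1 → 1 (borrow)
  1-0-1 → 0
  1-1 → 0
  0-0 → 0
  1-1 → 0
  1-0 → 1
  0-1 → 1 (borrow)
  1-1-1 → 1 (borrow)
  1-0-1 → 0
  0-0 → 0
  0-1 → 1 (borrow)
  1-1-1 → 1 (borrow)
  1-0-1 → 0
  1-1 → 0
  1-0 → 1
  1-1 → 0
  1-0 → 1
  1-0 → 1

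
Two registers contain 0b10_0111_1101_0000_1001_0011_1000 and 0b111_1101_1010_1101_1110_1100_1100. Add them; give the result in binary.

Add column by column in base 2, right to left:
  0+0 = 0
  0+0 = 0
  0+1 = 1
  1+1 = 0 carry 1
  1+0+1 = 0 carry 1
  1+0+1 = 0 carry 1
  0+1+1 = 0 carry 1
  0+1+1 = 0 carry 1
  1+0+1 = 0 carry 1
  0+1+1 = 0 carry 1
  0+1+1 = 0 carry 1
  1+1+1 = 1 carry 1
  0+1+1 = 0 carry 1
  0+0+1 = 1
  0+1 = 1
  0+1 = 1
  1+0 = 1
  0+1 = 1
  1+0 = 1
  1+1 = 0 carry 1
  1+1+1 = 1 carry 1
  1+0+1 = 0 carry 1
  1+1+1 = 1 carry 1
  0+1+1 = 0 carry 1
  0+1+1 = 0 carry 1
  1+1+1 = 1 carry 1
  0+1+1 = 0 carry 1
  final carry 1

0b1010010101111110100000000100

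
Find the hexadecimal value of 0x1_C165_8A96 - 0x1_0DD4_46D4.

Subtract column by column in base 16:
  6-4 → 2
  9-D → C (borrow)
  A-6-1 → 3
  8-4 → 4
  5-4 → 1
  6-D → 9 (borrow)
  1-D-1 → 3 (borrow)
  C-0-1 → B
  1-1 → 0

0xB39143C2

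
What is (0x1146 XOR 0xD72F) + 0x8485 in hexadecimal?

0x14AEE

First 0x1146 XOR 0xD72F = 0xC669.
Add column by column in base 16, right to left:
  9+5 = E
  6+8 = E
  6+4 = A
  C+8 = 4 carry 1
  final carry 1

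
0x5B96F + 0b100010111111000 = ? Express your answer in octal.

0o1377547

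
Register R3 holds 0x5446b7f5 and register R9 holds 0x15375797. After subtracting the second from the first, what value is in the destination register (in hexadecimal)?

Subtract column by column in base 16:
  5-7 → e (borrow)
  f-9-1 → 5
  7-7 → 0
  b-5 → 6
  6-7 → f (borrow)
  4-3-1 → 0
  4-5 → f (borrow)
  5-1-1 → 3

0x3f0f605e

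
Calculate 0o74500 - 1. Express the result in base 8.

0o74477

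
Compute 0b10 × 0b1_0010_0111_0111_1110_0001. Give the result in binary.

0b1001001110111111000010

Multiply each base-2 digit by 2, carrying:
  1×2 = 2 → write 0 carry 1
  0×2+1 = 1 → write 1
  0×2 = 0 → write 0
  0×2 = 0 → write 0
  0×2 = 0 → write 0
  1×2 = 2 → write 0 carry 1
  1×2+1 = 3 → write 1 carry 1
  1×2+1 = 3 → write 1 carry 1
  1×2+1 = 3 → write 1 carry 1
  1×2+1 = 3 → write 1 carry 1
  1×2+1 = 3 → write 1 carry 1
  0×2+1 = 1 → write 1
  1×2 = 2 → write 0 carry 1
  1×2+1 = 3 → write 1 carry 1
  1×2+1 = 3 → write 1 carry 1
  0×2+1 = 1 → write 1
  0×2 = 0 → write 0
  1×2 = 2 → write 0 carry 1
  0×2+1 = 1 → write 1
  0×2 = 0 → write 0
  1×2 = 2 → write 0 carry 1
  remaining carry: 1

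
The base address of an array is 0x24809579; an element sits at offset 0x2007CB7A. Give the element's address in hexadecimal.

0x448860F3

Add column by column in base 16, right to left:
  9+A = 3 carry 1
  7+7+1 = F
  5+B = 0 carry 1
  9+C+1 = 6 carry 1
  0+7+1 = 8
  8+0 = 8
  4+0 = 4
  2+2 = 4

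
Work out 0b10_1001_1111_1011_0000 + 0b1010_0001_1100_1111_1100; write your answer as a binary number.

0b11001011110010101100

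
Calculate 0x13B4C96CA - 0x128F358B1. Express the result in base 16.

0x12593E19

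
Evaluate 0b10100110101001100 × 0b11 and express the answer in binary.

Multiply each base-2 digit by 3, carrying:
  0×3 = 0 → write 0
  0×3 = 0 → write 0
  1×3 = 3 → write 1 carry 1
  1×3+1 = 4 → write 0 carry 2
  0×3+2 = 2 → write 0 carry 1
  0×3+1 = 1 → write 1
  1×3 = 3 → write 1 carry 1
  0×3+1 = 1 → write 1
  1×3 = 3 → write 1 carry 1
  0×3+1 = 1 → write 1
  1×3 = 3 → write 1 carry 1
  1×3+1 = 4 → write 0 carry 2
  0×3+2 = 2 → write 0 carry 1
  0×3+1 = 1 → write 1
  1×3 = 3 → write 1 carry 1
  0×3+1 = 1 → write 1
  1×3 = 3 → write 1 carry 1
  remaining carry: 1

0b111110011111100100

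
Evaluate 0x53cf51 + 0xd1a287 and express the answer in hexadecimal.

0x12571d8

Add column by column in base 16, right to left:
  1+7 = 8
  5+8 = d
  f+2 = 1 carry 1
  c+a+1 = 7 carry 1
  3+1+1 = 5
  5+d = 2 carry 1
  final carry 1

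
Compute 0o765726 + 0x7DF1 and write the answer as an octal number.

0x7DF1 = 0o76761 in octal.
Add column by column in base 8, right to left:
  6+1 = 7
  2+6 = 0 carry 1
  7+7+1 = 7 carry 1
  5+6+1 = 4 carry 1
  6+7+1 = 6 carry 1
  7+0+1 = 0 carry 1
  final carry 1

0o1064707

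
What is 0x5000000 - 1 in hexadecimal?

0x4ffffff

The trailing 6 digits are 0, so subtracting 1 borrows through: they become F and the next digit up decrements.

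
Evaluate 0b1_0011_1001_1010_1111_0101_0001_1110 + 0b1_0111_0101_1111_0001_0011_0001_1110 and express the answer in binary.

0b101010111110100000100000111100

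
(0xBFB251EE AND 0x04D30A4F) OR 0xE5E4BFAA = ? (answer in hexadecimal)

0xBFB251EE AND 0x04D30A4F = 0x0492004E.
Then OR with 0xE5E4BFAA.

0xE5F6BFEE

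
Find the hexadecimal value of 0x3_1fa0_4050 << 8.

Shifting left by 8 bits = 2 hex digits: append 2 zeros.

0x31fa0405000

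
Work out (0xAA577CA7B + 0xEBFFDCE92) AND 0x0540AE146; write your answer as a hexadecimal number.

0x44008104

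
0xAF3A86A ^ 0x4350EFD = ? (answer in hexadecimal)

0xEC6A697

XOR each hex digit independently (no carries):
  A^4=E, F^3=C, 3^5=6, A^0=A, 8^E=6, 6^F=9, A^D=7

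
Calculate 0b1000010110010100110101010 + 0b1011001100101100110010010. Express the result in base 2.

Add column by column in base 2, right to left:
  0+0 = 0
  1+1 = 0 carry 1
  0+0+1 = 1
  1+0 = 1
  0+1 = 1
  1+0 = 1
  0+0 = 0
  1+1 = 0 carry 1
  1+1+1 = 1 carry 1
  0+0+1 = 1
  0+0 = 0
  1+1 = 0 carry 1
  0+1+1 = 0 carry 1
  1+0+1 = 0 carry 1
  0+1+1 = 0 carry 1
  0+0+1 = 1
  1+0 = 1
  1+1 = 0 carry 1
  0+1+1 = 0 carry 1
  1+0+1 = 0 carry 1
  0+0+1 = 1
  0+1 = 1
  0+1 = 1
  0+0 = 0
  1+1 = 0 carry 1
  final carry 1

0b10011100011000001100111100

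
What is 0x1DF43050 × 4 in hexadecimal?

Multiply each base-16 digit by 4, carrying:
  0×4 = 0 → write 0
  5×4 = 20 → write 4 carry 1
  0×4+1 = 1 → write 1
  3×4 = 12 → write C
  4×4 = 16 → write 0 carry 1
  F×4+1 = 61 → write D carry 3
  D×4+3 = 55 → write 7 carry 3
  1×4+3 = 7 → write 7

0x77D0C140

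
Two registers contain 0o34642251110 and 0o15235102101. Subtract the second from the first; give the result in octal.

Subtract column by column in base 8:
  0-1 → 7 (borrow)
  1-0-1 → 0
  1-1 → 0
  1-2 → 7 (borrow)
  5-0-1 → 4
  2-1 → 1
  2-5 → 5 (borrow)
  4-3-1 → 0
  6-2 → 4
  4-5 → 7 (borrow)
  3-1-1 → 1

0o17405147007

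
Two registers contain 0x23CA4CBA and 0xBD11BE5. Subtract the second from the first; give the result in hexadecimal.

Subtract column by column in base 16:
  A-5 → 5
  B-E → D (borrow)
  C-B-1 → 0
  4-1 → 3
  A-1 → 9
  C-D → F (borrow)
  3-B-1 → 7 (borrow)
  2-0-1 → 1

0x17F930D5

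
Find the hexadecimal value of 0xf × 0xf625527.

0xe6c2fd49

Multiply each base-16 digit by 15, carrying:
  7×15 = 105 → write 9 carry 6
  2×15+6 = 36 → write 4 carry 2
  5×15+2 = 77 → write d carry 4
  5×15+4 = 79 → write f carry 4
  2×15+4 = 34 → write 2 carry 2
  6×15+2 = 92 → write c carry 5
  f×15+5 = 230 → write 6 carry 14
  remaining carry: e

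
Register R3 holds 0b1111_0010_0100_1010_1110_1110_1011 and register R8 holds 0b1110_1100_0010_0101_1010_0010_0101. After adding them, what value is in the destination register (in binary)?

Add column by column in base 2, right to left:
  1+1 = 0 carry 1
  1+0+1 = 0 carry 1
  0+1+1 = 0 carry 1
  1+0+1 = 0 carry 1
  0+0+1 = 1
  1+1 = 0 carry 1
  1+0+1 = 0 carry 1
  1+0+1 = 0 carry 1
  0+0+1 = 1
  1+1 = 0 carry 1
  1+0+1 = 0 carry 1
  1+1+1 = 1 carry 1
  0+1+1 = 0 carry 1
  1+0+1 = 0 carry 1
  0+1+1 = 0 carry 1
  1+0+1 = 0 carry 1
  0+0+1 = 1
  0+1 = 1
  1+0 = 1
  0+0 = 0
  0+0 = 0
  1+0 = 1
  0+1 = 1
  0+1 = 1
  1+0 = 1
  1+1 = 0 carry 1
  1+1+1 = 1 carry 1
  1+1+1 = 1 carry 1
  final carry 1

0b11101111001110000100100010000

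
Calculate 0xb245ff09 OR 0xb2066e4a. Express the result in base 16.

OR each hex digit independently (no carries):
  b|b=b, 2|2=2, 4|0=4, 5|6=7, f|6=f, f|e=f, 0|4=4, 9|a=b

0xb247ff4b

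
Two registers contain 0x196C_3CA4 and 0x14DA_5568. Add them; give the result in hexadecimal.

0x2E46920C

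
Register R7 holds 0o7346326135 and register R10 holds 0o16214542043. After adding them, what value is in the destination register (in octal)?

Add column by column in base 8, right to left:
  5+3 = 0 carry 1
  3+4+1 = 0 carry 1
  1+0+1 = 2
  6+2 = 0 carry 1
  2+4+1 = 7
  3+5 = 0 carry 1
  6+4+1 = 3 carry 1
  4+1+1 = 6
  3+2 = 5
  7+6 = 5 carry 1
  0+1+1 = 2

0o25563070200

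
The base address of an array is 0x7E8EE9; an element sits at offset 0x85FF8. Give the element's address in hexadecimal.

Add column by column in base 16, right to left:
  9+8 = 1 carry 1
  E+F+1 = E carry 1
  E+F+1 = E carry 1
  8+5+1 = E
  E+8 = 6 carry 1
  7+0+1 = 8

0x86EEE1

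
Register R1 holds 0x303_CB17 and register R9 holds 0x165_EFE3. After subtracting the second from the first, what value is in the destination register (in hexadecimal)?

0x19DDB34

Subtract column by column in base 16:
  7-3 → 4
  1-E → 3 (borrow)
  B-F-1 → B (borrow)
  C-E-1 → D (borrow)
  3-5-1 → D (borrow)
  0-6-1 → 9 (borrow)
  3-1-1 → 1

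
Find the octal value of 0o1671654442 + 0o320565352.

0o2212442014

Add column by column in base 8, right to left:
  2+2 = 4
  4+5 = 1 carry 1
  4+3+1 = 0 carry 1
  4+5+1 = 2 carry 1
  5+6+1 = 4 carry 1
  6+5+1 = 4 carry 1
  1+0+1 = 2
  7+2 = 1 carry 1
  6+3+1 = 2 carry 1
  1+0+1 = 2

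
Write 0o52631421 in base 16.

Each octal digit is 3 bits: 5=101 2=010 6=110 3=011 1=001 4=100 2=010 1=001.
Group the bits into nibbles: 1010 1011 0011 0011 0001 0001 → ab3311.

0xab3311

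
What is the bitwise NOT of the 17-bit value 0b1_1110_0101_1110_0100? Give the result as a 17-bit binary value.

0b00001101000011011

Invert each bit: 11110010111100100 → 00001101000011011.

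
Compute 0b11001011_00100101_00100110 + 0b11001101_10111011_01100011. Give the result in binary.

0b1100110001110000010001001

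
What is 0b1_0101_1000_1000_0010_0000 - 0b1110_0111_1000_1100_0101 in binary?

0b1110000111101011011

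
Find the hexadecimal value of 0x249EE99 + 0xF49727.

0x33E85C0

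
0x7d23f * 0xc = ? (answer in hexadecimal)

Multiply each base-16 digit by 12, carrying:
  f×12 = 180 → write 4 carry 11
  3×12+11 = 47 → write f carry 2
  2×12+2 = 26 → write a carry 1
  d×12+1 = 157 → write d carry 9
  7×12+9 = 93 → write d carry 5
  remaining carry: 5

0x5ddaf4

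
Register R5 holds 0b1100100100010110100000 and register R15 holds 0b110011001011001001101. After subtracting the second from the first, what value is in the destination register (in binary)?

Subtract column by column in base 2:
  0-1 → 1 (borrow)
  0-0-1 → 1 (borrow)
  0-1-1 → 0 (borrow)
  0-1-1 → 0 (borrow)
  0-0-1 → 1 (borrow)
  1-0-1 → 0
  0-1 → 1 (borrow)
  1-0-1 → 0
  1-0 → 1
  0-1 → 1 (borrow)
  1-1-1 → 1 (borrow)
  0-0-1 → 1 (borrow)
  0-1-1 → 0 (borrow)
  0-0-1 → 1 (borrow)
  1-0-1 → 0
  0-1 → 1 (borrow)
  0-1-1 → 0 (borrow)
  1-0-1 → 0
  0-0 → 0
  0-1 → 1 (borrow)
  1-1-1 → 1 (borrow)
  1-0-1 → 0

0b110001010111101010011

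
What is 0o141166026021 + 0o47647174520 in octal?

Add column by column in base 8, right to left:
  1+0 = 1
  2+2 = 4
  0+5 = 5
  6+4 = 2 carry 1
  2+7+1 = 2 carry 1
  0+1+1 = 2
  6+7 = 5 carry 1
  6+4+1 = 3 carry 1
  1+6+1 = 0 carry 1
  1+7+1 = 1 carry 1
  4+4+1 = 1 carry 1
  1+0+1 = 2

0o211035222541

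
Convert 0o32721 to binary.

0b11010111010001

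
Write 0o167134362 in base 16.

Each octal digit is 3 bits: 1=001 6=110 7=111 1=001 3=011 4=100 3=011 6=110 2=010.
Group the bits into nibbles: 0001 1101 1100 1011 1000 1111 0010 → 1DCB8F2.

0x1DCB8F2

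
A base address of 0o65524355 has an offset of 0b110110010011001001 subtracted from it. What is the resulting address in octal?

0b110110010011001001 = 0o662311 in octal.
Subtract column by column in base 8:
  5-1 → 4
  5-1 → 4
  3-3 → 0
  4-2 → 2
  2-6 → 4 (borrow)
  5-6-1 → 6 (borrow)
  5-0-1 → 4
  6-0 → 6

0o64642044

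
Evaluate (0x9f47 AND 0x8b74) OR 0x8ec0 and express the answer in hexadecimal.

0x8fc4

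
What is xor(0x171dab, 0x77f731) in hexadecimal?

0x60ea9a

XOR each hex digit independently (no carries):
  1^7=6, 7^7=0, 1^f=e, d^7=a, a^3=9, b^1=a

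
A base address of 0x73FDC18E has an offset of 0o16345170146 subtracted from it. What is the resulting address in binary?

0b11010001101000100101000

0x73FDC18E = 0b1110011111111011100000110001110 in binary.
0o16345170146 = 0b1110011100101001111000001100110 in binary.
Subtract column by column in base 2:
  0-0 → 0
  1-1 → 0
  1-1 → 0
  1-0 → 1
  0-0 → 0
  0-1 → 1 (borrow)
  0-1-1 → 0 (borrow)
  1-0-1 → 0
  1-0 → 1
  0-0 → 0
  0-0 → 0
  0-0 → 0
  0-1 → 1 (borrow)
  0-1-1 → 0 (borrow)
  1-1-1 → 1 (borrow)
  1-1-1 → 1 (borrow)
  1-0-1 → 0
  0-0 → 0
  1-1 → 0
  1-0 → 1
  1-1 → 0
  1-0 → 1
  1-0 → 1
  1-1 → 0
  1-1 → 0
  1-1 → 0
  0-0 → 0
  0-0 → 0
  1-1 → 0
  1-1 → 0
  1-1 → 0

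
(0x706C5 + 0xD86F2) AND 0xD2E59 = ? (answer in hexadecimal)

0x40C11

Add column by column in base 16, right to left:
  5+2 = 7
  C+F = B carry 1
  6+6+1 = D
  0+8 = 8
  7+D = 4 carry 1
  final carry 1
Sum = 0x148DB7; now AND with 0xD2E59:
  1&0=0, 4&D=4, 8&2=0, D&E=C, B&5=1, 7&9=1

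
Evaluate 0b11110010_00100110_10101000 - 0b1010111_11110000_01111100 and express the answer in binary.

Subtract column by column in base 2:
  0-0 → 0
  0-0 → 0
  0-1 → 1 (borrow)
  1-1-1 → 1 (borrow)
  0-1-1 → 0 (borrow)
  1-1-1 → 1 (borrow)
  0-1-1 → 0 (borrow)
  1-0-1 → 0
  0-0 → 0
  1-0 → 1
  1-0 → 1
  0-0 → 0
  0-1 → 1 (borrow)
  1-1-1 → 1 (borrow)
  0-1-1 → 0 (borrow)
  0-1-1 → 0 (borrow)
  0-1-1 → 0 (borrow)
  1-1-1 → 1 (borrow)
  0-1-1 → 0 (borrow)
  0-0-1 → 1 (borrow)
  1-1-1 → 1 (borrow)
  1-0-1 → 0
  1-1 → 0
  1-0 → 1

0b100110100011011000101100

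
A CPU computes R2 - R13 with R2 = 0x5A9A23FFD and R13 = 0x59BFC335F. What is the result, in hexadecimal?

Subtract column by column in base 16:
  D-F → E (borrow)
  F-5-1 → 9
  F-3 → C
  3-3 → 0
  2-C → 6 (borrow)
  A-F-1 → A (borrow)
  9-B-1 → D (borrow)
  A-9-1 → 0
  5-5 → 0

0xDA60C9E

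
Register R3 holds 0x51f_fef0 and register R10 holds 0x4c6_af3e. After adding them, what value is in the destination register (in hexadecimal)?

0x9e6ae2e

Add column by column in base 16, right to left:
  0+e = e
  f+3 = 2 carry 1
  e+f+1 = e carry 1
  f+a+1 = a carry 1
  f+6+1 = 6 carry 1
  1+c+1 = e
  5+4 = 9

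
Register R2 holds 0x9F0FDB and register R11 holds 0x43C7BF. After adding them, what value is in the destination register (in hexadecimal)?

Add column by column in base 16, right to left:
  B+F = A carry 1
  D+B+1 = 9 carry 1
  F+7+1 = 7 carry 1
  0+C+1 = D
  F+3 = 2 carry 1
  9+4+1 = E

0xE2D79A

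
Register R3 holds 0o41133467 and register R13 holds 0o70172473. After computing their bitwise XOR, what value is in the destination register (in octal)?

0o31041014

XOR each oct digit independently (no carries):
  4^7=3, 1^0=1, 1^1=0, 3^7=4, 3^2=1, 4^4=0, 6^7=1, 7^3=4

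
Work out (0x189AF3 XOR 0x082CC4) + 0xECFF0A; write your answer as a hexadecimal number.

0xFDB541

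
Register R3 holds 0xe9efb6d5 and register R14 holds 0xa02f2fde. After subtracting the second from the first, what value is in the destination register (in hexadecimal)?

0x49c086f7

Subtract column by column in base 16:
  5-e → 7 (borrow)
  d-d-1 → f (borrow)
  6-f-1 → 6 (borrow)
  b-2-1 → 8
  f-f → 0
  e-2 → c
  9-0 → 9
  e-a → 4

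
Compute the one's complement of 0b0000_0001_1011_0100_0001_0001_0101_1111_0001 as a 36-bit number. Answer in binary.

Invert each bit: 000000011011010000010001010111110001 → 111111100100101111101110101000001110.

0b111111100100101111101110101000001110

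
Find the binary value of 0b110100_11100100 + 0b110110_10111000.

0b110101110011100

Add column by column in base 2, right to left:
  0+0 = 0
  0+0 = 0
  1+0 = 1
  0+1 = 1
  0+1 = 1
  1+1 = 0 carry 1
  1+0+1 = 0 carry 1
  1+1+1 = 1 carry 1
  0+0+1 = 1
  0+1 = 1
  1+1 = 0 carry 1
  0+0+1 = 1
  1+1 = 0 carry 1
  1+1+1 = 1 carry 1
  final carry 1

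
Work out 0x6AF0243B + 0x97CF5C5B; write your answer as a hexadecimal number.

0x102BF8096

Add column by column in base 16, right to left:
  B+B = 6 carry 1
  3+5+1 = 9
  4+C = 0 carry 1
  2+5+1 = 8
  0+F = F
  F+C = B carry 1
  A+7+1 = 2 carry 1
  6+9+1 = 0 carry 1
  final carry 1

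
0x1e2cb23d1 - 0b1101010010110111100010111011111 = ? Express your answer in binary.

0b101111000011011110101110111110010

0x1e2cb23d1 = 0b111100010110010110010001111010001 in binary.
Subtract column by column in base 2:
  1-1 → 0
  0-1 → 1 (borrow)
  0-1-1 → 0 (borrow)
  0-1-1 → 0 (borrow)
  1-1-1 → 1 (borrow)
  0-0-1 → 1 (borrow)
  1-1-1 → 1 (borrow)
  1-1-1 → 1 (borrow)
  1-1-1 → 1 (borrow)
  1-0-1 → 0
  0-1 → 1 (borrow)
  0-0-1 → 1 (borrow)
  0-0-1 → 1 (borrow)
  1-0-1 → 0
  0-1 → 1 (borrow)
  0-1-1 → 0 (borrow)
  1-1-1 → 1 (borrow)
  1-1-1 → 1 (borrow)
  0-0-1 → 1 (borrow)
  1-1-1 → 1 (borrow)
  0-1-1 → 0 (borrow)
  0-0-1 → 1 (borrow)
  1-1-1 → 1 (borrow)
  1-0-1 → 0
  0-0 → 0
  1-1 → 0
  0-0 → 0
  0-1 → 1 (borrow)
  0-0-1 → 1 (borrow)
  1-1-1 → 1 (borrow)
  1-1-1 → 1 (borrow)
  1-0-1 → 0
  1-0 → 1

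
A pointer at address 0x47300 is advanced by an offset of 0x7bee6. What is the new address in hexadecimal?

0xc31e6

Add column by column in base 16, right to left:
  0+6 = 6
  0+e = e
  3+e = 1 carry 1
  7+b+1 = 3 carry 1
  4+7+1 = c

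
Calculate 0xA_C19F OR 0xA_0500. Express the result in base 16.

OR each hex digit independently (no carries):
  A|A=A, C|0=C, 1|5=5, 9|0=9, F|0=F

0xAC59F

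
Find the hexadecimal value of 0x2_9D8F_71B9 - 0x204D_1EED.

Subtract column by column in base 16:
  9-D → C (borrow)
  B-E-1 → C (borrow)
  1-E-1 → 2 (borrow)
  7-1-1 → 5
  F-D → 2
  8-4 → 4
  D-0 → D
  9-2 → 7
  2-0 → 2

0x27D4252CC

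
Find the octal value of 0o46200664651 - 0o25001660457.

Subtract column by column in base 8:
  1-7 → 2 (borrow)
  5-5-1 → 7 (borrow)
  6-4-1 → 1
  4-0 → 4
  6-6 → 0
  6-6 → 0
  0-1 → 7 (borrow)
  0-0-1 → 7 (borrow)
  2-0-1 → 1
  6-5 → 1
  4-2 → 2

0o21177004172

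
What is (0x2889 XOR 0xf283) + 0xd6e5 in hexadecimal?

0x1b0ef

First 0x2889 XOR 0xf283 = 0xda0a.
Add column by column in base 16, right to left:
  a+5 = f
  0+e = e
  a+6 = 0 carry 1
  d+d+1 = b carry 1
  final carry 1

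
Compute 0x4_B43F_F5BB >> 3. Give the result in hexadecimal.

0x9687FEB7

3 bits is not a whole number of base-16 digits; in binary: 10010110100001111111111010110111011 >> 3 = 10010110100001111111111010110111.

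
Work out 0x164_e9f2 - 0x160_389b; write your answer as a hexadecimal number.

0x4b157

Subtract column by column in base 16:
  2-b → 7 (borrow)
  f-9-1 → 5
  9-8 → 1
  e-3 → b
  4-0 → 4
  6-6 → 0
  1-1 → 0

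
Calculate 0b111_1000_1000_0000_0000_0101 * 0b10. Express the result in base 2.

0b111100010000000000001010

Multiply each base-2 digit by 2, carrying:
  1×2 = 2 → write 0 carry 1
  0×2+1 = 1 → write 1
  1×2 = 2 → write 0 carry 1
  0×2+1 = 1 → write 1
  0×2 = 0 → write 0
  0×2 = 0 → write 0
  0×2 = 0 → write 0
  0×2 = 0 → write 0
  0×2 = 0 → write 0
  0×2 = 0 → write 0
  0×2 = 0 → write 0
  0×2 = 0 → write 0
  0×2 = 0 → write 0
  0×2 = 0 → write 0
  0×2 = 0 → write 0
  1×2 = 2 → write 0 carry 1
  0×2+1 = 1 → write 1
  0×2 = 0 → write 0
  0×2 = 0 → write 0
  1×2 = 2 → write 0 carry 1
  1×2+1 = 3 → write 1 carry 1
  1×2+1 = 3 → write 1 carry 1
  1×2+1 = 3 → write 1 carry 1
  remaining carry: 1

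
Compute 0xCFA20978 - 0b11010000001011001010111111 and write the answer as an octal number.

0xCFA20978 = 0o31750404570 in octal.
0b11010000001011001010111111 = 0o320131277 in octal.
Subtract column by column in base 8:
  0-7 → 1 (borrow)
  7-7-1 → 7 (borrow)
  5-2-1 → 2
  4-1 → 3
  0-3 → 5 (borrow)
  4-1-1 → 2
  0-0 → 0
  5-2 → 3
  7-3 → 4
  1-0 → 1
  3-0 → 3

0o31430253271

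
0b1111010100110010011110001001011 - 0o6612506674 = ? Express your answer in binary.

0b1000100011011101010111010001111

0o6612506674 = 0b110110001010101000110110111100 in binary.
Subtract column by column in base 2:
  1-0 → 1
  1-0 → 1
  0-1 → 1 (borrow)
  1-1-1 → 1 (borrow)
  0-1-1 → 0 (borrow)
  0-1-1 → 0 (borrow)
  1-0-1 → 0
  0-1 → 1 (borrow)
  0-1-1 → 0 (borrow)
  0-0-1 → 1 (borrow)
  1-1-1 → 1 (borrow)
  1-1-1 → 1 (borrow)
  1-0-1 → 0
  1-0 → 1
  0-0 → 0
  0-1 → 1 (borrow)
  1-0-1 → 0
  0-1 → 1 (borrow)
  0-0-1 → 1 (borrow)
  1-1-1 → 1 (borrow)
  1-0-1 → 0
  0-1 → 1 (borrow)
  0-0-1 → 1 (borrow)
  1-0-1 → 0
  0-0 → 0
  1-1 → 0
  0-1 → 1 (borrow)
  1-0-1 → 0
  1-1 → 0
  1-1 → 0
  1-0 → 1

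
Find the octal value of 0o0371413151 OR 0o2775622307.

OR each oct digit independently (no carries):
  0|2=2, 3|7=7, 7|7=7, 1|5=5, 4|6=6, 1|2=3, 3|2=3, 1|3=3, 5|0=5, 1|7=7

0o2775633357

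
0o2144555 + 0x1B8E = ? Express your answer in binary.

0b10001110010011111011

0o2144555 = 0b10001100100101101101 in binary.
0x1B8E = 0b1101110001110 in binary.
Add column by column in base 2, right to left:
  1+0 = 1
  0+1 = 1
  1+1 = 0 carry 1
  1+1+1 = 1 carry 1
  0+0+1 = 1
  1+0 = 1
  1+0 = 1
  0+1 = 1
  1+1 = 0 carry 1
  0+1+1 = 0 carry 1
  0+0+1 = 1
  1+1 = 0 carry 1
  0+1+1 = 0 carry 1
  0+0+1 = 1
  1+0 = 1
  1+0 = 1
  0+0 = 0
  0+0 = 0
  0+0 = 0
  1+0 = 1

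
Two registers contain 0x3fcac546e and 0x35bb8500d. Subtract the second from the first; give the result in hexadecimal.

Subtract column by column in base 16:
  e-d → 1
  6-0 → 6
  4-0 → 4
  5-5 → 0
  c-8 → 4
  a-b → f (borrow)
  c-b-1 → 0
  f-5 → a
  3-3 → 0

0xa0f40461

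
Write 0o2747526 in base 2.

0b10111100111101010110

Each octal digit is 3 bits: 2=010 7=111 4=100 7=111 5=101 2=010 6=110.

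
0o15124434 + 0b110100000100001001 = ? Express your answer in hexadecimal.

0o15124434 = 0x34a91c in hexadecimal.
0b110100000100001001 = 0x34109 in hexadecimal.
Add column by column in base 16, right to left:
  c+9 = 5 carry 1
  1+0+1 = 2
  9+1 = a
  a+4 = e
  4+3 = 7
  3+0 = 3

0x37ea25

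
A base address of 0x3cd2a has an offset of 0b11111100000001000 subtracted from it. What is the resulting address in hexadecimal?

0x1d522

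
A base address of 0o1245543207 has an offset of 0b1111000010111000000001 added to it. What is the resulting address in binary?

0b1010110100101111010010001000

0o1245543207 = 0b1010100101101100011010000111 in binary.
Add column by column in base 2, right to left:
  1+1 = 0 carry 1
  1+0+1 = 0 carry 1
  1+0+1 = 0 carry 1
  0+0+1 = 1
  0+0 = 0
  0+0 = 0
  0+0 = 0
  1+0 = 1
  0+0 = 0
  1+1 = 0 carry 1
  1+1+1 = 1 carry 1
  0+1+1 = 0 carry 1
  0+0+1 = 1
  0+1 = 1
  1+0 = 1
  1+0 = 1
  0+0 = 0
  1+0 = 1
  1+1 = 0 carry 1
  0+1+1 = 0 carry 1
  1+1+1 = 1 carry 1
  0+1+1 = 0 carry 1
  0+0+1 = 1
  1+0 = 1
  0+0 = 0
  1+0 = 1
  0+0 = 0
  1+0 = 1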